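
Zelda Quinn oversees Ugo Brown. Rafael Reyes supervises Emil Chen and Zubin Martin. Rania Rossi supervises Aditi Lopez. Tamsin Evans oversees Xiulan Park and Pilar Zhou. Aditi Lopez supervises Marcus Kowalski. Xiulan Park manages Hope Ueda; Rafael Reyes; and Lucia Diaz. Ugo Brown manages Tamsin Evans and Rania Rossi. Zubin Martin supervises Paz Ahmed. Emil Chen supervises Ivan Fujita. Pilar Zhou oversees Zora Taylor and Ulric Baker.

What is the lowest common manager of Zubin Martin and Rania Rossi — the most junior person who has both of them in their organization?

Ugo Brown

Zubin Martin's chain of managers is Rafael Reyes, Xiulan Park, Tamsin Evans, Ugo Brown, Zelda Quinn. Rania Rossi's chain of managers is Ugo Brown, Zelda Quinn. The first manager that appears in both chains is Ugo Brown.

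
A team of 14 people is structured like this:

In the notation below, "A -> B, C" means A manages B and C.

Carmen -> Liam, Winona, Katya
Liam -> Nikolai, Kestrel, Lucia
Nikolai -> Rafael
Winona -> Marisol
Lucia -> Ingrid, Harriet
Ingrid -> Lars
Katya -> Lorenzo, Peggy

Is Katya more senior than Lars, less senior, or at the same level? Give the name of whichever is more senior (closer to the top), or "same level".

Katya

Katya is 1 level below Carmen; Lars is 4. Katya is higher.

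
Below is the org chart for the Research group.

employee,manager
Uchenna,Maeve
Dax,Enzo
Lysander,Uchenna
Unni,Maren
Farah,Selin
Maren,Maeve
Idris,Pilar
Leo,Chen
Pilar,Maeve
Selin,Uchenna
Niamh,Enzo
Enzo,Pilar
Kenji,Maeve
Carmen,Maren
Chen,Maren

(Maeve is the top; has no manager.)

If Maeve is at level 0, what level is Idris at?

Chain from Idris up to Maeve: Idris → Pilar → Maeve. That is 2 steps up, so Idris is 2 levels below Maeve.

2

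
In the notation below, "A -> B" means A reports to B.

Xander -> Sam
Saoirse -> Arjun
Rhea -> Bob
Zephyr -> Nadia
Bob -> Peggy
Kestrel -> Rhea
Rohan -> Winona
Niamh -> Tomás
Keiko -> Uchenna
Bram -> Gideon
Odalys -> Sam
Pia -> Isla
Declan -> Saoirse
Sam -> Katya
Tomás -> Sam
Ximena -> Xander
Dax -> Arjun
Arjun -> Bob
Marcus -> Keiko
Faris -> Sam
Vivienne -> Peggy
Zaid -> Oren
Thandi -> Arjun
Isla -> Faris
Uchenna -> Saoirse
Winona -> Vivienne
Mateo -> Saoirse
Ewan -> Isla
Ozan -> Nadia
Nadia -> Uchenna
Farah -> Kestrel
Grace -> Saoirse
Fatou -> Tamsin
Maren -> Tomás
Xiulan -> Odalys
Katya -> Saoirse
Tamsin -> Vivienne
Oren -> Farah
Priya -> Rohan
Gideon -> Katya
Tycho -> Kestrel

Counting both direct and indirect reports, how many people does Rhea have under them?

Rhea directly manages Kestrel. Under Kestrel: Tycho, Farah, Oren, Zaid (4). That's 5 in total.

5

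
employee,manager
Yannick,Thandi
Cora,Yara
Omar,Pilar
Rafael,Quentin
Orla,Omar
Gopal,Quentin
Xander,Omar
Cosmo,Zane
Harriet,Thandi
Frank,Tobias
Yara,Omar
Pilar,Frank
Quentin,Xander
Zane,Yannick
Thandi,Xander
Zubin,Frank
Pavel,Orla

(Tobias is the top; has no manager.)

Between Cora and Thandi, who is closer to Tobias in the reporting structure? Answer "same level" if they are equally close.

Both Cora and Thandi are 5 levels below Tobias.

same level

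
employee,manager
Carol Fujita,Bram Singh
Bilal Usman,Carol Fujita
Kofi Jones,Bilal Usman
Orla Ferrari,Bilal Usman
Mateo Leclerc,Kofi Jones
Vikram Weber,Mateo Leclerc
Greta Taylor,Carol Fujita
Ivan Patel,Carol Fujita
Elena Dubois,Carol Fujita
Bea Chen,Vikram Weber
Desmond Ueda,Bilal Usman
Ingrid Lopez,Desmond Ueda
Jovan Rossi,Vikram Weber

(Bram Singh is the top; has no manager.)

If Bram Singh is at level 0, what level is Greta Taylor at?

2

Chain from Greta Taylor up to Bram Singh: Greta Taylor → Carol Fujita → Bram Singh. That is 2 steps up, so Greta Taylor is 2 levels below Bram Singh.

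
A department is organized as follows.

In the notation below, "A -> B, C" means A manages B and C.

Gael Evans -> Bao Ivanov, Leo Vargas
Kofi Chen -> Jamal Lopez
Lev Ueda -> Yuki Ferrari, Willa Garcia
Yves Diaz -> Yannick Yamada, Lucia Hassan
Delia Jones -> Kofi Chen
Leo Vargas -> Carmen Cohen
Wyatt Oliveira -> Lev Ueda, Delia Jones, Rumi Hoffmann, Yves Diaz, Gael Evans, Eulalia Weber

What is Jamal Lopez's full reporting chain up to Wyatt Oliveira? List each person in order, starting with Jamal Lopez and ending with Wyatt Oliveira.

Jamal Lopez reports to Kofi Chen. Kofi Chen reports to Delia Jones. Delia Jones reports to Wyatt Oliveira. Wyatt Oliveira is at the top.

Jamal Lopez -> Kofi Chen -> Delia Jones -> Wyatt Oliveira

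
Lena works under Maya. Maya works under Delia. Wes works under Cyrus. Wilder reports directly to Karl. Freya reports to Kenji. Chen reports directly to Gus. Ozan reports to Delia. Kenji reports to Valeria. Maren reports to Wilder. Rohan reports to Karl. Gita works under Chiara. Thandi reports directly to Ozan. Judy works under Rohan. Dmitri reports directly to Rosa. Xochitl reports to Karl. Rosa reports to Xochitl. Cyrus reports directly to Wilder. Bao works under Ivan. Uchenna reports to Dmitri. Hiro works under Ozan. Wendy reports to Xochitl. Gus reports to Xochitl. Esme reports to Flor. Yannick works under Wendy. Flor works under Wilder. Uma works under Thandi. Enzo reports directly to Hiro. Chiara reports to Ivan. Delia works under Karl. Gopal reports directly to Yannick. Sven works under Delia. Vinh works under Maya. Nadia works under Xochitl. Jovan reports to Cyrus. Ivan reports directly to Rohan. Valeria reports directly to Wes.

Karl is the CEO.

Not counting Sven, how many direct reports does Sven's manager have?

2

Sven reports to Delia. Delia's other direct reports are Maya, Ozan — 2 peers.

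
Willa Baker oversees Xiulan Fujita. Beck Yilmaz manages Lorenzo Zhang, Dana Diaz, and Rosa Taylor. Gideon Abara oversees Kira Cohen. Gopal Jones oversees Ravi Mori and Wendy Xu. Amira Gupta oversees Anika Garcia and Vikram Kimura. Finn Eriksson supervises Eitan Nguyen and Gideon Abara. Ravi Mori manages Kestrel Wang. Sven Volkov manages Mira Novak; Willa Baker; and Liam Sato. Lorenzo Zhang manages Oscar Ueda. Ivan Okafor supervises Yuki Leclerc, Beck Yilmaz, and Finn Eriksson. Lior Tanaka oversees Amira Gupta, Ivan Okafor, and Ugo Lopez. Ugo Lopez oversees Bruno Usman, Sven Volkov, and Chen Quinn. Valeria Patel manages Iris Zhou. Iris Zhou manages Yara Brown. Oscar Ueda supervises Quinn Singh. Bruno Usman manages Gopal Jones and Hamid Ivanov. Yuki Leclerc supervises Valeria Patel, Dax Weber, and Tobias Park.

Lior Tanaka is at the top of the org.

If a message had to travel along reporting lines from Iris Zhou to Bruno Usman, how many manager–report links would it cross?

6

Iris Zhou is 4 levels below Lior Tanaka, and Bruno Usman is 2 levels below Lior Tanaka (their lowest common manager). The shortest path runs up from Iris Zhou to Lior Tanaka and back down to Bruno Usman: 4 + 2 = 6 links.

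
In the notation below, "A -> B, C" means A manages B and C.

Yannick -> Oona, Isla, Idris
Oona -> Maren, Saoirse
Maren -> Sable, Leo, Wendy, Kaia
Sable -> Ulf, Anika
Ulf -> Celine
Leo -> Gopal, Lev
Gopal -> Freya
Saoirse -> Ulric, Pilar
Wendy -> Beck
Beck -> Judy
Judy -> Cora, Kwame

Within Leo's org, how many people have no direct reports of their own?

2

The people in Leo's organization with no one reporting to them are Lev, Freya. That is 2.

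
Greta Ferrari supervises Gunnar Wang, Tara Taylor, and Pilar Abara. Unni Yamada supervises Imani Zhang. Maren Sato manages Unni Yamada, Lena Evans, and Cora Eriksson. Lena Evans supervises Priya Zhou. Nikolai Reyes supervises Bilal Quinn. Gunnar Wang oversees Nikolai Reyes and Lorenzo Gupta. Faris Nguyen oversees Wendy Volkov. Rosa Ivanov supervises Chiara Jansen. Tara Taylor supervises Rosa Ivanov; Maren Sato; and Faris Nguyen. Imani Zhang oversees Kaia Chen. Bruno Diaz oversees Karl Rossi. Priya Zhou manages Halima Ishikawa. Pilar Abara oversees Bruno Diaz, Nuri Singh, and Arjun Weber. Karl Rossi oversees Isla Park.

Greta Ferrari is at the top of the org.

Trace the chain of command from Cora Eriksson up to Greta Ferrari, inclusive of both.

Cora Eriksson reports to Maren Sato. Maren Sato reports to Tara Taylor. Tara Taylor reports to Greta Ferrari. Greta Ferrari is at the top.

Cora Eriksson -> Maren Sato -> Tara Taylor -> Greta Ferrari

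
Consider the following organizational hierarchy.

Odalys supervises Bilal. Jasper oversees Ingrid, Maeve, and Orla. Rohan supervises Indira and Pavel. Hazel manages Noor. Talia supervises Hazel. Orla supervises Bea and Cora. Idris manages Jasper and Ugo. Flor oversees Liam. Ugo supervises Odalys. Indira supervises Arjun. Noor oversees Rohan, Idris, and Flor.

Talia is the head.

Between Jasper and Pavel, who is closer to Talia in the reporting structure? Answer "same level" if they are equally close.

Both Jasper and Pavel are 4 levels below Talia.

same level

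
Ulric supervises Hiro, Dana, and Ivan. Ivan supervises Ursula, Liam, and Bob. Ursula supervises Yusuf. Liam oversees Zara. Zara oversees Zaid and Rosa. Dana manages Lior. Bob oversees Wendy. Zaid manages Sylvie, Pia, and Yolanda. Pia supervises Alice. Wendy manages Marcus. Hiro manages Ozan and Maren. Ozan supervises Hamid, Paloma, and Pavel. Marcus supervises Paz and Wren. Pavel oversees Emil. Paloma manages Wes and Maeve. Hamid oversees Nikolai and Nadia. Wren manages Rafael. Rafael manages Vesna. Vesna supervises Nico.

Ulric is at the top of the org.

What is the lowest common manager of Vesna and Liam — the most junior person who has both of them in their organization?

Vesna's chain of managers is Rafael, Wren, Marcus, Wendy, Bob, Ivan, Ulric. Liam's chain of managers is Ivan, Ulric. The first manager that appears in both chains is Ivan.

Ivan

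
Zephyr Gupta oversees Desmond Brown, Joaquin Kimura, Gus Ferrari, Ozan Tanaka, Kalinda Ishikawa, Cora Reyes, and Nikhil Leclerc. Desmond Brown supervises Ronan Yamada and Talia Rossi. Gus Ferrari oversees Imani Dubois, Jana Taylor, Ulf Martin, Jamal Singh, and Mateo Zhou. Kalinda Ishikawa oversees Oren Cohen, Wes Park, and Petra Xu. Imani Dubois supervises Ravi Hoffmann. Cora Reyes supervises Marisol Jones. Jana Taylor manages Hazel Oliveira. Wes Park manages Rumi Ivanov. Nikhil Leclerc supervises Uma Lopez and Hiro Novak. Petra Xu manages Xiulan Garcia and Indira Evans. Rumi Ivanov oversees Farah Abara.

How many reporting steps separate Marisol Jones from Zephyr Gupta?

2

Chain from Marisol Jones up to Zephyr Gupta: Marisol Jones → Cora Reyes → Zephyr Gupta. That is 2 steps up, so Marisol Jones is 2 levels below Zephyr Gupta.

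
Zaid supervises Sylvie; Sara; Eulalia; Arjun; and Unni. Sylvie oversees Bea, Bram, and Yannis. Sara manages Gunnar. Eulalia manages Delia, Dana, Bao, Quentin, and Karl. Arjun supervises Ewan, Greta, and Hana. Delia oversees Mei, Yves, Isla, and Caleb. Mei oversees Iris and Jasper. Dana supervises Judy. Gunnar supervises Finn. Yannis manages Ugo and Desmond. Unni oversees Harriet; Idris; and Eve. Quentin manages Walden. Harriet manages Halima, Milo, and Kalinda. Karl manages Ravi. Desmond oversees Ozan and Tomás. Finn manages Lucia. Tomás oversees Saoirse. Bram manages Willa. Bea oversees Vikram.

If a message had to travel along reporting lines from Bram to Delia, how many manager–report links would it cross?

4

Bram is 2 levels below Zaid, and Delia is 2 levels below Zaid (their lowest common manager). The shortest path runs up from Bram to Zaid and back down to Delia: 2 + 2 = 4 links.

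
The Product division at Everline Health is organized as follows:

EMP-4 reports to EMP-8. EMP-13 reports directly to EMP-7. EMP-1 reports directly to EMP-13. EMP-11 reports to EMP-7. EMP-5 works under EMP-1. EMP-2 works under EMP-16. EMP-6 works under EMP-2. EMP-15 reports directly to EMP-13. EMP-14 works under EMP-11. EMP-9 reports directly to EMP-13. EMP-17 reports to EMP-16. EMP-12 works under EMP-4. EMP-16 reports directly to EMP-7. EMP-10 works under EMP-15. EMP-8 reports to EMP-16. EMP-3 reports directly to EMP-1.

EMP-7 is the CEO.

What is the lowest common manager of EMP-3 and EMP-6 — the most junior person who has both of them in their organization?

EMP-3's chain of managers is EMP-1, EMP-13, EMP-7. EMP-6's chain of managers is EMP-2, EMP-16, EMP-7. The first manager that appears in both chains is EMP-7.

EMP-7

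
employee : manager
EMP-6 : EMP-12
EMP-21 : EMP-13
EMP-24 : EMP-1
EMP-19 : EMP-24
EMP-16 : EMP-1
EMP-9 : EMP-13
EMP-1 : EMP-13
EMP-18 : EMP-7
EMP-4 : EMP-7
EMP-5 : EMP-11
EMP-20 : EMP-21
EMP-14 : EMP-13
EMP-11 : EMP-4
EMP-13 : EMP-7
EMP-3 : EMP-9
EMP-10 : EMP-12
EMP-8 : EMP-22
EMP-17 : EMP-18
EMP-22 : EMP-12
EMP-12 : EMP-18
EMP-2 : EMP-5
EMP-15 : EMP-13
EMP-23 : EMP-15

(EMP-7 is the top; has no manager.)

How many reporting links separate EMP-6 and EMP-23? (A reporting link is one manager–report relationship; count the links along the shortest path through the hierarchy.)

EMP-6 is 3 levels below EMP-7, and EMP-23 is 3 levels below EMP-7 (their lowest common manager). The shortest path runs up from EMP-6 to EMP-7 and back down to EMP-23: 3 + 3 = 6 links.

6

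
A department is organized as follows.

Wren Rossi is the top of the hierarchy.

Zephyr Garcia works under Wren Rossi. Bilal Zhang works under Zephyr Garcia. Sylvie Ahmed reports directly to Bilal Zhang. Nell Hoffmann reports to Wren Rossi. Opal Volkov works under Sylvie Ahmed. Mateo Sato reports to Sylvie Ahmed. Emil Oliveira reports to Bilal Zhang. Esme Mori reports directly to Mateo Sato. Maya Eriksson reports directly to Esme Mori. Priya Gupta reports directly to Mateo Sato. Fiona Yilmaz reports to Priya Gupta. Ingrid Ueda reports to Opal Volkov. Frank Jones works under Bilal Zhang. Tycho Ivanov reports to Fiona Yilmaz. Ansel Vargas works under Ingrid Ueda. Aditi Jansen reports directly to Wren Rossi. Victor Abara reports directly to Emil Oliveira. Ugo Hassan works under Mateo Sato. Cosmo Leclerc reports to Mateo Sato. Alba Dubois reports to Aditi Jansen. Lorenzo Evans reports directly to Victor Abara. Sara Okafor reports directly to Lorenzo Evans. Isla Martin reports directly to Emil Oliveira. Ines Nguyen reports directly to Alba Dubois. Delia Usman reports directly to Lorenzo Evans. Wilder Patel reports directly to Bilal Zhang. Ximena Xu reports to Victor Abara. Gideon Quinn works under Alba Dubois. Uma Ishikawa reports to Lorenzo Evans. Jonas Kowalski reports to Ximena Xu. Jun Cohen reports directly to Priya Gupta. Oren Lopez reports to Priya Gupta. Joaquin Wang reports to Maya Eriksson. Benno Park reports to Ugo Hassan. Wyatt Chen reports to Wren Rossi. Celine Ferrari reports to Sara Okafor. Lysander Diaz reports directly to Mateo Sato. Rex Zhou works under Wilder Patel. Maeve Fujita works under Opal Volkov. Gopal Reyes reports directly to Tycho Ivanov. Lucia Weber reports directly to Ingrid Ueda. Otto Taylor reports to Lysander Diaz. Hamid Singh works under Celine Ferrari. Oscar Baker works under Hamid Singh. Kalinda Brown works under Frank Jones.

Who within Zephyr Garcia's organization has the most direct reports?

Mateo Sato

Direct-report counts within Zephyr Garcia's organization: Zephyr Garcia has 1; Bilal Zhang has 4; Wilder Patel has 1; Frank Jones has 1; Emil Oliveira has 2; Victor Abara has 2; Ximena Xu has 1; Lorenzo Evans has 3; Sara Okafor has 1; Celine Ferrari has 1; Hamid Singh has 1; Sylvie Ahmed has 2; Mateo Sato has 5; Lysander Diaz has 1; Ugo Hassan has 1; Priya Gupta has 3; Fiona Yilmaz has 1; Tycho Ivanov has 1; Esme Mori has 1; Maya Eriksson has 1; Opal Volkov has 2; Ingrid Ueda has 2. The largest is 5, held by Mateo Sato.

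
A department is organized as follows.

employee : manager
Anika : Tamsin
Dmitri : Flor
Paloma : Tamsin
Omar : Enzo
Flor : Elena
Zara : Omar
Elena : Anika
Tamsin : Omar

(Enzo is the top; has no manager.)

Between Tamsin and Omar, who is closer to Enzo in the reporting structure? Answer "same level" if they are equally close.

Tamsin is 2 levels below Enzo; Omar is 1. Omar is higher.

Omar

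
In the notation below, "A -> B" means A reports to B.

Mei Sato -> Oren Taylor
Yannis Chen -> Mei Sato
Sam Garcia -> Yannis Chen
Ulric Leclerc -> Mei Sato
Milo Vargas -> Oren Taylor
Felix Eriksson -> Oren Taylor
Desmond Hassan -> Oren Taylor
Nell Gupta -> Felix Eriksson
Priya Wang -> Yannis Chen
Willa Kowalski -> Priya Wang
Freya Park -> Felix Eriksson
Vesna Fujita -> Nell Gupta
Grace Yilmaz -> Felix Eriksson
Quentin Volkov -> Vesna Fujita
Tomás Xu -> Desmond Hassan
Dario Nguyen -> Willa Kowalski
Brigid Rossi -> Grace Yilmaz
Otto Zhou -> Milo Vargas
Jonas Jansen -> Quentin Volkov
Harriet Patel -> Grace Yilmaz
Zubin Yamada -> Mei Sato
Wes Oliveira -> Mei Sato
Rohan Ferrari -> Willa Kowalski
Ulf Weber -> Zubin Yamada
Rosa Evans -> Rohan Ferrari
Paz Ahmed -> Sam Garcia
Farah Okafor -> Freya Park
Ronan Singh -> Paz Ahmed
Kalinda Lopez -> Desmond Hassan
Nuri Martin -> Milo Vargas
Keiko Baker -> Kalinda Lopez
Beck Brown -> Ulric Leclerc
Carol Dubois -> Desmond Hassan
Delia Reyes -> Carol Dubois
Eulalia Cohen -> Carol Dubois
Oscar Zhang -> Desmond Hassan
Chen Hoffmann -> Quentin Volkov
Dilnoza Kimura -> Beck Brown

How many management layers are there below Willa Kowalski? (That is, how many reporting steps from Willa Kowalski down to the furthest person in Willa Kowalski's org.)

2

The longest chain under Willa Kowalski runs Willa Kowalski → Rohan Ferrari → Rosa Evans, which is 2 levels below Willa Kowalski.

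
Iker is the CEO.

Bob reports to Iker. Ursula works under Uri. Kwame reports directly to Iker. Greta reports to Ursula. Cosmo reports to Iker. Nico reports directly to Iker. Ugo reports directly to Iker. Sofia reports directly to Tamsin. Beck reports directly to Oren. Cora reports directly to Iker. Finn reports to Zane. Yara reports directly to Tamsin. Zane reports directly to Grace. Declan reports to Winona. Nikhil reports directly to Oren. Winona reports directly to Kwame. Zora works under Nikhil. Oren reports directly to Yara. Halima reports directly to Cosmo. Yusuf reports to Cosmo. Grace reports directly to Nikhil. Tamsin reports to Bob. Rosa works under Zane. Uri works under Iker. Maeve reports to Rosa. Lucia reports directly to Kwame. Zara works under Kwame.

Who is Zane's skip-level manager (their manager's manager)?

Nikhil

Zane reports to Grace, and Grace reports to Nikhil. So Zane's skip-level manager is Nikhil.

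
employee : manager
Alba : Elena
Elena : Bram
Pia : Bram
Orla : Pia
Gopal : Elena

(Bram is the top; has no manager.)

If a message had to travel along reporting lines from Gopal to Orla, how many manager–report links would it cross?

4

Gopal is 2 levels below Bram, and Orla is 2 levels below Bram (their lowest common manager). The shortest path runs up from Gopal to Bram and back down to Orla: 2 + 2 = 4 links.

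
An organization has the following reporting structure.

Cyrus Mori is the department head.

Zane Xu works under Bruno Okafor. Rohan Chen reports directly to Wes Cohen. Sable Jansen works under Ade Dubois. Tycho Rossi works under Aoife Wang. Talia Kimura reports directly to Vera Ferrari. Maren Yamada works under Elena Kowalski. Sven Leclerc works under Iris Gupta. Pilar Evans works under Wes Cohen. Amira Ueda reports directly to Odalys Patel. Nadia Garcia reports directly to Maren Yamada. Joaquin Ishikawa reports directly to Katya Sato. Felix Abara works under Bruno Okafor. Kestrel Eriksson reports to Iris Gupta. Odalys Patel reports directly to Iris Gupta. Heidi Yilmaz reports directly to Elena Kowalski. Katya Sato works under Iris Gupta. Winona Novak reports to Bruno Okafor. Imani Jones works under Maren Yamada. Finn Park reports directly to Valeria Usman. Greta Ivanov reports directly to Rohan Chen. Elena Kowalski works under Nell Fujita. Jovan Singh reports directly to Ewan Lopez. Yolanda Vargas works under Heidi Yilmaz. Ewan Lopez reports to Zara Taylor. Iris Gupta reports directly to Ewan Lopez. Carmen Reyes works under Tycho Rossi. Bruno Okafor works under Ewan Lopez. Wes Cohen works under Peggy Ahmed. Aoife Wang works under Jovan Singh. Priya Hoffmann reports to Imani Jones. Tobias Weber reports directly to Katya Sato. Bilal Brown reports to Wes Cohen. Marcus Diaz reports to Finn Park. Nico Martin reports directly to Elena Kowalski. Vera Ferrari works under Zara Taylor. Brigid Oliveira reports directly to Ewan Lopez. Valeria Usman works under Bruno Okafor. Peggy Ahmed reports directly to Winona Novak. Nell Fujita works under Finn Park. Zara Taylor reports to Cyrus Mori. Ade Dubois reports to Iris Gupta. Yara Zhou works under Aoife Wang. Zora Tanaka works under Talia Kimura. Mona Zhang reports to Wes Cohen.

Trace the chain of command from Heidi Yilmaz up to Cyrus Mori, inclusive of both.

Heidi Yilmaz -> Elena Kowalski -> Nell Fujita -> Finn Park -> Valeria Usman -> Bruno Okafor -> Ewan Lopez -> Zara Taylor -> Cyrus Mori

Heidi Yilmaz reports to Elena Kowalski. Elena Kowalski reports to Nell Fujita. Nell Fujita reports to Finn Park. Finn Park reports to Valeria Usman. Valeria Usman reports to Bruno Okafor. Bruno Okafor reports to Ewan Lopez. Ewan Lopez reports to Zara Taylor. Zara Taylor reports to Cyrus Mori. Cyrus Mori is at the top.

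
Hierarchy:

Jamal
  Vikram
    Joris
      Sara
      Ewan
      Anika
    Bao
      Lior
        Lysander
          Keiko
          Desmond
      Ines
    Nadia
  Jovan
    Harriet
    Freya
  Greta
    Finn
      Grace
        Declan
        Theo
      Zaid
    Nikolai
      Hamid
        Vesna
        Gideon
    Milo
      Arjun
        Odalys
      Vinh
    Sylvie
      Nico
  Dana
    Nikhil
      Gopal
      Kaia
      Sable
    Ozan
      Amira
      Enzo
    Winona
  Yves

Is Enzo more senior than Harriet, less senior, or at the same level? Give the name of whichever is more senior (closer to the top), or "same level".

Enzo is 3 levels below Jamal; Harriet is 2. Harriet is higher.

Harriet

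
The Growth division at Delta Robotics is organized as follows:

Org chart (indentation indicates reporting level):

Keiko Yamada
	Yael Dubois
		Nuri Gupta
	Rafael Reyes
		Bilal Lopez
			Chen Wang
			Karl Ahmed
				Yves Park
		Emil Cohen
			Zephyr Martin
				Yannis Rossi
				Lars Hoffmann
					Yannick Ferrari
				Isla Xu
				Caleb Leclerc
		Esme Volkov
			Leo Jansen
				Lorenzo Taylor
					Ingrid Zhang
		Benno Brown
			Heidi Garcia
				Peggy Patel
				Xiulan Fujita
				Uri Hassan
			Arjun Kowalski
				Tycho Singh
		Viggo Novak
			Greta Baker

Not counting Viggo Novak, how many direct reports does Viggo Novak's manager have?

Viggo Novak reports to Rafael Reyes. Rafael Reyes's other direct reports are Bilal Lopez, Emil Cohen, Esme Volkov, Benno Brown — 4 peers.

4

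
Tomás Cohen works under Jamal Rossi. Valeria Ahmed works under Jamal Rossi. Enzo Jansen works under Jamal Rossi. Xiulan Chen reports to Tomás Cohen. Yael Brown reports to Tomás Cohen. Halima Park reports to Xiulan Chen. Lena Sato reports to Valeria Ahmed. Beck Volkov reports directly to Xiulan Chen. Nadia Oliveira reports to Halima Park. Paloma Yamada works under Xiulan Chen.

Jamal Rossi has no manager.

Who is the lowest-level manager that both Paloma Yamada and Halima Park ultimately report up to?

Xiulan Chen

Paloma Yamada's chain of managers is Xiulan Chen, Tomás Cohen, Jamal Rossi. Halima Park's chain of managers is Xiulan Chen, Tomás Cohen, Jamal Rossi. The first manager that appears in both chains is Xiulan Chen.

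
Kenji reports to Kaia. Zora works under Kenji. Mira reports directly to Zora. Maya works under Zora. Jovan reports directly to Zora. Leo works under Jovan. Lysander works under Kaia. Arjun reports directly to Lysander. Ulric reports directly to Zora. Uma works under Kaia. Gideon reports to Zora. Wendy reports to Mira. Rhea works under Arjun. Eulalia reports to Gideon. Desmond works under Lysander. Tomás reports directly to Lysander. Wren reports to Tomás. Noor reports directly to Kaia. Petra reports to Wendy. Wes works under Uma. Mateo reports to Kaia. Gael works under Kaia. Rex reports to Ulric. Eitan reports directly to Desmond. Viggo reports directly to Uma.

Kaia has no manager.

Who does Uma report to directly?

Uma reports directly to Kaia.

Kaia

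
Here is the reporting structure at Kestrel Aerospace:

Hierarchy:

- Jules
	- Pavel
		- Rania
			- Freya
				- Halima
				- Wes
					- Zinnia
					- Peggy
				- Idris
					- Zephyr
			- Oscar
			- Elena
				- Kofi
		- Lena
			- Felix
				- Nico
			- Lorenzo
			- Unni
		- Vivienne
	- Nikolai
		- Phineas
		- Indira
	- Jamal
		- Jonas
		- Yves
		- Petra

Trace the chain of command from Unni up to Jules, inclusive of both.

Unni -> Lena -> Pavel -> Jules

Unni reports to Lena. Lena reports to Pavel. Pavel reports to Jules. Jules is at the top.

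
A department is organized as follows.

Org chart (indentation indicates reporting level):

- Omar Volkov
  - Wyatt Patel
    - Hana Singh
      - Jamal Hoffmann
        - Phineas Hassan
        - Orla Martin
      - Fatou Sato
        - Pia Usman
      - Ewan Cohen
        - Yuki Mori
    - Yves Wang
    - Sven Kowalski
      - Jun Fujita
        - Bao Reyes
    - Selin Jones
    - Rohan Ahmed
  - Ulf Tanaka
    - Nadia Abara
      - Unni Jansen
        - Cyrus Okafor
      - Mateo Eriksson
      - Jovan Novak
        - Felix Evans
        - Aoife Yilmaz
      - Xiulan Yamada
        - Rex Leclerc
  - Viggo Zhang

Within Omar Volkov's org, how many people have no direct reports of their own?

14

The people in Omar Volkov's organization with no one reporting to them are Viggo Zhang, Rex Leclerc, Aoife Yilmaz, Felix Evans, Mateo Eriksson, Cyrus Okafor, Rohan Ahmed, Selin Jones, Bao Reyes, Yves Wang, Yuki Mori, Pia Usman, Orla Martin, Phineas Hassan. That is 14.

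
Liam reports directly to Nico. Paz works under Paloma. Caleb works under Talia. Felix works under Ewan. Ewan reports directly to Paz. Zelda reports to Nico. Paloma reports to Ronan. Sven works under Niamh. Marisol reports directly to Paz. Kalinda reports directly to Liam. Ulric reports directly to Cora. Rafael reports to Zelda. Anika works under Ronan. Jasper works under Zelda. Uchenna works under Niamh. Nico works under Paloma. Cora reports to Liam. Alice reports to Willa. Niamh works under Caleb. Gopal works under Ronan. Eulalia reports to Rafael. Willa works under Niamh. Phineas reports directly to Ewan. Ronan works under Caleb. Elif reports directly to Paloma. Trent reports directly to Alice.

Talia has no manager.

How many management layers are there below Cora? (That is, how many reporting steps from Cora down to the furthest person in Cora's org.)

The longest chain under Cora runs Cora → Ulric, which is 1 level below Cora.

1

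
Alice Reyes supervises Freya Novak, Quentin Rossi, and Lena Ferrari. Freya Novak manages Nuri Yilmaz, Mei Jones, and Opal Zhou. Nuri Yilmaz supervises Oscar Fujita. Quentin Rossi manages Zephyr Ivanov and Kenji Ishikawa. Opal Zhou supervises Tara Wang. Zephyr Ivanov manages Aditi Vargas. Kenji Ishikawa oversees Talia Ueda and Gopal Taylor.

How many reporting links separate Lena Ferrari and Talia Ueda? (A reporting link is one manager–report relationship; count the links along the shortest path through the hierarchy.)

4

Lena Ferrari is 1 level below Alice Reyes, and Talia Ueda is 3 levels below Alice Reyes (their lowest common manager). The shortest path runs up from Lena Ferrari to Alice Reyes and back down to Talia Ueda: 1 + 3 = 4 links.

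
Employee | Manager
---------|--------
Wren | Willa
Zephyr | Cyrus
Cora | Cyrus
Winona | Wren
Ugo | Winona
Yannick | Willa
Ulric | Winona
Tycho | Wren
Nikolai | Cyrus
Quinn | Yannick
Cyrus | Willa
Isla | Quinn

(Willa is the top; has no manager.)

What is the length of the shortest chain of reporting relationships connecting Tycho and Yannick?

3

Tycho is 2 levels below Willa, and Yannick is 1 level below Willa (their lowest common manager). The shortest path runs up from Tycho to Willa and back down to Yannick: 2 + 1 = 3 links.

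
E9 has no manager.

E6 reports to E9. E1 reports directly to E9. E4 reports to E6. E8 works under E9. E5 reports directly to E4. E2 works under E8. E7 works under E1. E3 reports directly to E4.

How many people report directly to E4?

E4 directly manages E5, E3. That is 2 direct reports.

2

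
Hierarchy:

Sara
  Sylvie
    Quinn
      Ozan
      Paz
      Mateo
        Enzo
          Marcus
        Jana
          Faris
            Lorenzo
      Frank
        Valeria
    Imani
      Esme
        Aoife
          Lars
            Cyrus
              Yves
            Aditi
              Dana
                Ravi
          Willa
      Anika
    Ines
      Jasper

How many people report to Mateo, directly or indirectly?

Mateo directly manages Enzo, Jana. Under Enzo: Marcus (1). Under Jana: Faris, Lorenzo (2). So Mateo's organization is 2 direct reports plus everyone under them: 2 + 3 = 5.

5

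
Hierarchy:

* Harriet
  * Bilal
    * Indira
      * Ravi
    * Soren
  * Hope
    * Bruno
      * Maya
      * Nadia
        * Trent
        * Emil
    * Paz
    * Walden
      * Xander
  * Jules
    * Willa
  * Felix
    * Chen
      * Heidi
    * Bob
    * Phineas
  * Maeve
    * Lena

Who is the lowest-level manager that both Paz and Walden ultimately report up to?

Paz's chain of managers is Hope, Harriet. Walden's chain of managers is Hope, Harriet. The first manager that appears in both chains is Hope.

Hope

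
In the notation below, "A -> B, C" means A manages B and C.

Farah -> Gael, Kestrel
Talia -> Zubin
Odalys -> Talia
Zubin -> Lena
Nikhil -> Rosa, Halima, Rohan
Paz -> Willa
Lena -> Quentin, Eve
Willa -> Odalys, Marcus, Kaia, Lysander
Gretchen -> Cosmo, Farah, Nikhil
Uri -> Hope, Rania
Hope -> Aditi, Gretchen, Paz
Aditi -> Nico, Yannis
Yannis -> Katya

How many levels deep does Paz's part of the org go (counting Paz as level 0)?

The longest chain under Paz runs Paz → Willa → Odalys → Talia → Zubin → Lena → Eve, which is 6 levels below Paz.

6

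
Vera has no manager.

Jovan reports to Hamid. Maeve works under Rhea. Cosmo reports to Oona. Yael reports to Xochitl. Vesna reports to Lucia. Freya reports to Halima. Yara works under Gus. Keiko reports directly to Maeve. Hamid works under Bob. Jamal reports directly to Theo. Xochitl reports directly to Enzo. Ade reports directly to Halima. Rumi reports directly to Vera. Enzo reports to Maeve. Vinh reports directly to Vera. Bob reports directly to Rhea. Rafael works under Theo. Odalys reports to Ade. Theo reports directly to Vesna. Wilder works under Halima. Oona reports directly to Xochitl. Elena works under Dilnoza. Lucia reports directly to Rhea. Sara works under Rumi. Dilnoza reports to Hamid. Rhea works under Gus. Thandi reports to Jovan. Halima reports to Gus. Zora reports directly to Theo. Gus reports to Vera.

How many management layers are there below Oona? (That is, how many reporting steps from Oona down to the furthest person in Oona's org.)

The longest chain under Oona runs Oona → Cosmo, which is 1 level below Oona.

1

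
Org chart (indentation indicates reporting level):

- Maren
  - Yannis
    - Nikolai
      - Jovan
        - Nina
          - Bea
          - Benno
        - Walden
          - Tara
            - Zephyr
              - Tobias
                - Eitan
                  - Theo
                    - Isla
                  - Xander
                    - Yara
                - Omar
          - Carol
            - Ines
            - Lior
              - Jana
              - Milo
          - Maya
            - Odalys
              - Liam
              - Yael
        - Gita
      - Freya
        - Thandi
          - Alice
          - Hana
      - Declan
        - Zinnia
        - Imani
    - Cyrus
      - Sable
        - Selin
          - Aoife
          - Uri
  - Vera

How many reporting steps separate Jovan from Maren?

Chain from Jovan up to Maren: Jovan → Nikolai → Yannis → Maren. That is 3 steps up, so Jovan is 3 levels below Maren.

3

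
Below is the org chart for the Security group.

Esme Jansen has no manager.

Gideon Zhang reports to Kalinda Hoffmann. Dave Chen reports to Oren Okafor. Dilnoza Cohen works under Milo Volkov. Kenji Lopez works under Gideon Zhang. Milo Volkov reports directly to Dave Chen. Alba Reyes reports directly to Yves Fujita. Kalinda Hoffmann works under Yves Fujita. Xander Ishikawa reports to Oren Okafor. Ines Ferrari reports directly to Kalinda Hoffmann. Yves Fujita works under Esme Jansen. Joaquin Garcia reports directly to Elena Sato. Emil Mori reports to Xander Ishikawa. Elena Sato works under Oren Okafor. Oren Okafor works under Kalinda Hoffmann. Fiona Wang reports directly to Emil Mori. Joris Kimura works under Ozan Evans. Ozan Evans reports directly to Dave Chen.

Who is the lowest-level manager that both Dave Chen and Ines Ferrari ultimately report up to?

Dave Chen's chain of managers is Oren Okafor, Kalinda Hoffmann, Yves Fujita, Esme Jansen. Ines Ferrari's chain of managers is Kalinda Hoffmann, Yves Fujita, Esme Jansen. The first manager that appears in both chains is Kalinda Hoffmann.

Kalinda Hoffmann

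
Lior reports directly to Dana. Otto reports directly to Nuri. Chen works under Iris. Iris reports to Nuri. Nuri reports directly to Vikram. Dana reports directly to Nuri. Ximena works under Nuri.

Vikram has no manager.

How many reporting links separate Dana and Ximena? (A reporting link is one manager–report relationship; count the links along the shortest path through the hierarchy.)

Dana is 1 level below Nuri, and Ximena is 1 level below Nuri (their lowest common manager). The shortest path runs up from Dana to Nuri and back down to Ximena: 1 + 1 = 2 links.

2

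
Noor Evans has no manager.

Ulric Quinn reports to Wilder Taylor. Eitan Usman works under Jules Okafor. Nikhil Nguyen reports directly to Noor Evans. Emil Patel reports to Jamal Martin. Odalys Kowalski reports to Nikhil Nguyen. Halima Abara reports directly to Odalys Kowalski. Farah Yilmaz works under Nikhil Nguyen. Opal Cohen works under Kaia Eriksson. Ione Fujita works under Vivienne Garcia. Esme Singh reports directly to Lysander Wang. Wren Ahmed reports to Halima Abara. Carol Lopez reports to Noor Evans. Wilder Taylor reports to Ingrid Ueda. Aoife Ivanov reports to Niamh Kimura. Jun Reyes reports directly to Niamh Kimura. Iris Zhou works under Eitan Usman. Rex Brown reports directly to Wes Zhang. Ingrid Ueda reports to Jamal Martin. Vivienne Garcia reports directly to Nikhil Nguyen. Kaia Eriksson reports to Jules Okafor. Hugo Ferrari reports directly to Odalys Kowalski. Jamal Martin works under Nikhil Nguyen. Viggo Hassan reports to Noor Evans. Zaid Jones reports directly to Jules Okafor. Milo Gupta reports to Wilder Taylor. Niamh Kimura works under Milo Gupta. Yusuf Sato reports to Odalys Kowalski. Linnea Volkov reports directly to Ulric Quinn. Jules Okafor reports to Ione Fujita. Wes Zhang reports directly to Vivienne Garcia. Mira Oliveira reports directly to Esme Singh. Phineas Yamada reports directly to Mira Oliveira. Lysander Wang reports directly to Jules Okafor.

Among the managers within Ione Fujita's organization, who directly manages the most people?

Jules Okafor

Direct-report counts within Ione Fujita's organization: Ione Fujita has 1; Jules Okafor has 4; Kaia Eriksson has 1; Eitan Usman has 1; Lysander Wang has 1; Esme Singh has 1; Mira Oliveira has 1. The largest is 4, held by Jules Okafor.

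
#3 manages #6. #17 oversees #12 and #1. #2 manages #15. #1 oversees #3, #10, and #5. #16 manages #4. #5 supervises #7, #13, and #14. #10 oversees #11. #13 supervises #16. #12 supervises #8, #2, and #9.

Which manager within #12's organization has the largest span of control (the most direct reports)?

Direct-report counts within #12's organization: #12 has 3; #2 has 1. The largest is 3, held by #12.

#12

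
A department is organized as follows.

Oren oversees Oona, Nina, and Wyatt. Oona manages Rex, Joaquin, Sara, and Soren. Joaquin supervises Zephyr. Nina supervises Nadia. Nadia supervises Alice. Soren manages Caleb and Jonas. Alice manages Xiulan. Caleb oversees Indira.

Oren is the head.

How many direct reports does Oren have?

Oren directly manages Oona, Nina, Wyatt. That is 3 direct reports.

3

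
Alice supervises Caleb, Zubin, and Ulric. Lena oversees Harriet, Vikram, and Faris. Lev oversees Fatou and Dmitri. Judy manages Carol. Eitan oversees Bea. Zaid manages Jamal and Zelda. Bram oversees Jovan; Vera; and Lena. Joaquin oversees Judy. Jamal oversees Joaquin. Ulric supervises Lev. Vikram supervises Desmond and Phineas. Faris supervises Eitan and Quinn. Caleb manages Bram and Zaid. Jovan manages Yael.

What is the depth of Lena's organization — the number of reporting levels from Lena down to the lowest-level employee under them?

3

The longest chain under Lena runs Lena → Faris → Eitan → Bea, which is 3 levels below Lena.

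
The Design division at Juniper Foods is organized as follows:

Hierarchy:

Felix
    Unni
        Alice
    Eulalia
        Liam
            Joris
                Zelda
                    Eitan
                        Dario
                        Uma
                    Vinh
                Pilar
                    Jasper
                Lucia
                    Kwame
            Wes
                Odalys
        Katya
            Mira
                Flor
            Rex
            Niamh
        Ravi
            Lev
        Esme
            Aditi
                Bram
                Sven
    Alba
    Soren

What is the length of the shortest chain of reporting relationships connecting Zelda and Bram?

6

Zelda is 3 levels below Eulalia, and Bram is 3 levels below Eulalia (their lowest common manager). The shortest path runs up from Zelda to Eulalia and back down to Bram: 3 + 3 = 6 links.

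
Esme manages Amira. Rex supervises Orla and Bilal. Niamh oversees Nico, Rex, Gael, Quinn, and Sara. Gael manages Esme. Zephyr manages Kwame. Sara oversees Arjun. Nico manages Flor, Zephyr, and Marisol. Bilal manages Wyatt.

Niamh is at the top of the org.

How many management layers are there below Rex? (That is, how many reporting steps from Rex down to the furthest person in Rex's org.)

2

The longest chain under Rex runs Rex → Bilal → Wyatt, which is 2 levels below Rex.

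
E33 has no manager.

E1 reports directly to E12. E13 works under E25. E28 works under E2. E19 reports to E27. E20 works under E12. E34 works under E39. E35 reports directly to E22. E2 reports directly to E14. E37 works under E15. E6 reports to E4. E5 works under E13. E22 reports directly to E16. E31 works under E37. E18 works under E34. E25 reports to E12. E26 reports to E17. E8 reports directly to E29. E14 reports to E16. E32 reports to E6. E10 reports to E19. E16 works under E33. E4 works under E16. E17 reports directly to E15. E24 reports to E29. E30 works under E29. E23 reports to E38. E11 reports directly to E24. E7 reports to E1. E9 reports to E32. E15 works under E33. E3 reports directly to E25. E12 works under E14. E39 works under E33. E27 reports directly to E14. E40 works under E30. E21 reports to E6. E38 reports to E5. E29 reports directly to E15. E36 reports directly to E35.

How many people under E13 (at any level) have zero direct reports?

1

The only person in E13's organization with no one reporting to them is E23. That is 1.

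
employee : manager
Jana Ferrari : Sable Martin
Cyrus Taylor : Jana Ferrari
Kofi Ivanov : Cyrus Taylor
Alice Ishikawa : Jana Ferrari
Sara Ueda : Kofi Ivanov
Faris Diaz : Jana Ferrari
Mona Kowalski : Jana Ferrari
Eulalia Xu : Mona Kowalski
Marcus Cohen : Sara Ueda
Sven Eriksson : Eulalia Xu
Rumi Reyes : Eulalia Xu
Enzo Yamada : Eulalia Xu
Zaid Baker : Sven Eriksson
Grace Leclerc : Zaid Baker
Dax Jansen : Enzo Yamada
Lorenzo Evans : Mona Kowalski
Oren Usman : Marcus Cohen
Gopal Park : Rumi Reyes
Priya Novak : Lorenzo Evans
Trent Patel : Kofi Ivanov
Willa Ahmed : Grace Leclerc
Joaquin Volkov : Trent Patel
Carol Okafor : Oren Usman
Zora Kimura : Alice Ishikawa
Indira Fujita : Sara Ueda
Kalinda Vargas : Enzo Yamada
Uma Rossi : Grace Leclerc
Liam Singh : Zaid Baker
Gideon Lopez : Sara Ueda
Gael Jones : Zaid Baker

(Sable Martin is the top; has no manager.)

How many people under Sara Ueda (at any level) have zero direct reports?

3

The people in Sara Ueda's organization with no one reporting to them are Gideon Lopez, Indira Fujita, Carol Okafor. That is 3.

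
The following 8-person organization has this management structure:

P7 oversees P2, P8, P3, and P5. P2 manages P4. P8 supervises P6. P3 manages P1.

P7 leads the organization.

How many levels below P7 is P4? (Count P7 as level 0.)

Chain from P4 up to P7: P4 → P2 → P7. That is 2 steps up, so P4 is 2 levels below P7.

2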